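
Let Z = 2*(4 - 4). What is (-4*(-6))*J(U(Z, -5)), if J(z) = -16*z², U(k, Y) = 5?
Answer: -9600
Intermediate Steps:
Z = 0 (Z = 2*0 = 0)
(-4*(-6))*J(U(Z, -5)) = (-4*(-6))*(-16*5²) = 24*(-16*25) = 24*(-400) = -9600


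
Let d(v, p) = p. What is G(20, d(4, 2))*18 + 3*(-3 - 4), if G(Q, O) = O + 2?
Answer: 51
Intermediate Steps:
G(Q, O) = 2 + O
G(20, d(4, 2))*18 + 3*(-3 - 4) = (2 + 2)*18 + 3*(-3 - 4) = 4*18 + 3*(-7) = 72 - 21 = 51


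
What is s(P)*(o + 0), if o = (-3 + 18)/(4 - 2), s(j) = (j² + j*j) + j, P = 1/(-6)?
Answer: -⅚ ≈ -0.83333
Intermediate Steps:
P = -⅙ ≈ -0.16667
s(j) = j + 2*j² (s(j) = (j² + j²) + j = 2*j² + j = j + 2*j²)
o = 15/2 ≈ 7.5000
s(P)*(o + 0) = (-(1 + 2*(-⅙))/6)*(15/2 + 0) = -(1 - ⅓)/6*(15/2) = -⅙*⅔*(15/2) = -⅑*15/2 = -⅚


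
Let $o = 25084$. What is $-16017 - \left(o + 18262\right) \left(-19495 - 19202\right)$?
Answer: $1677344145$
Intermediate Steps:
$-16017 - \left(o + 18262\right) \left(-19495 - 19202\right) = -16017 - \left(25084 + 18262\right) \left(-19495 - 19202\right) = -16017 - 43346 \left(-38697\right) = -16017 - -1677360162 = -16017 + 1677360162 = 1677344145$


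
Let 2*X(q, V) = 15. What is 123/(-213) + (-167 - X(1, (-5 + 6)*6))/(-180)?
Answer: 10019/25560 ≈ 0.39198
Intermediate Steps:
X(q, V) = 15/2 (X(q, V) = (1/2)*15 = 15/2)
123/(-213) + (-167 - X(1, (-5 + 6)*6))/(-180) = 123/(-213) + (-167 - 1*15/2)/(-180) = 123*(-1/213) + (-167 - 15/2)*(-1/180) = -41/71 - 349/2*(-1/180) = -41/71 + 349/360 = 10019/25560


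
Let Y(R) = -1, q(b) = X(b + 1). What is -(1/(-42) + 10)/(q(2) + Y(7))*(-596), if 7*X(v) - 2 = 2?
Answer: -124862/9 ≈ -13874.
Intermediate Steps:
X(v) = 4/7 (X(v) = 2/7 + (⅐)*2 = 2/7 + 2/7 = 4/7)
q(b) = 4/7
-(1/(-42) + 10)/(q(2) + Y(7))*(-596) = -(1/(-42) + 10)/(4/7 - 1)*(-596) = -(-1/42 + 10)/(-3/7)*(-596) = -(419/42)*(-7/3)*(-596) = -(-419)*(-596)/18 = -1*124862/9 = -124862/9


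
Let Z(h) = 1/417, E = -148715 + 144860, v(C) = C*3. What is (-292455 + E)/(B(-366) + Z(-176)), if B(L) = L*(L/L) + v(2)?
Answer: 123561270/150119 ≈ 823.09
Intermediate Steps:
v(C) = 3*C
E = -3855
Z(h) = 1/417
B(L) = 6 + L (B(L) = L*(L/L) + 3*2 = L*1 + 6 = L + 6 = 6 + L)
(-292455 + E)/(B(-366) + Z(-176)) = (-292455 - 3855)/((6 - 366) + 1/417) = -296310/(-360 + 1/417) = -296310/(-150119/417) = -296310*(-417/150119) = 123561270/150119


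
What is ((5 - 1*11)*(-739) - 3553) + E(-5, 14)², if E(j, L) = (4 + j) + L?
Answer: 1050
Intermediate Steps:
E(j, L) = 4 + L + j
((5 - 1*11)*(-739) - 3553) + E(-5, 14)² = ((5 - 1*11)*(-739) - 3553) + (4 + 14 - 5)² = ((5 - 11)*(-739) - 3553) + 13² = (-6*(-739) - 3553) + 169 = (4434 - 3553) + 169 = 881 + 169 = 1050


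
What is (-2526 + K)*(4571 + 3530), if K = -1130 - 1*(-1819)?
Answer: -14881537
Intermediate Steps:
K = 689 (K = -1130 + 1819 = 689)
(-2526 + K)*(4571 + 3530) = (-2526 + 689)*(4571 + 3530) = -1837*8101 = -14881537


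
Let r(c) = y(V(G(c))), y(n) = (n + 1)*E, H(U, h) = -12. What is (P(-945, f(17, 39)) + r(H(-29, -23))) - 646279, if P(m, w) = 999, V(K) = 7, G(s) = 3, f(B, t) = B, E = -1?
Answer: -645288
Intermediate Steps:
y(n) = -1 - n (y(n) = (n + 1)*(-1) = (1 + n)*(-1) = -1 - n)
r(c) = -8 (r(c) = -1 - 1*7 = -1 - 7 = -8)
(P(-945, f(17, 39)) + r(H(-29, -23))) - 646279 = (999 - 8) - 646279 = 991 - 646279 = -645288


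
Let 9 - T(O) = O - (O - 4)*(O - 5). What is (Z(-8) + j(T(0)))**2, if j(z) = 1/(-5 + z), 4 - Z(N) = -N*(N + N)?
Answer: 10042561/576 ≈ 17435.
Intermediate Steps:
Z(N) = 4 + 2*N**2 (Z(N) = 4 - (-1)*N*(N + N) = 4 - (-1)*N*(2*N) = 4 - (-1)*2*N**2 = 4 - (-2)*N**2 = 4 + 2*N**2)
T(O) = 9 - O + (-5 + O)*(-4 + O) (T(O) = 9 - (O - (O - 4)*(O - 5)) = 9 - (O - (-4 + O)*(-5 + O)) = 9 - (O - (-5 + O)*(-4 + O)) = 9 + (-O + (-5 + O)*(-4 + O)) = 9 - O + (-5 + O)*(-4 + O))
(Z(-8) + j(T(0)))**2 = ((4 + 2*(-8)**2) + 1/(-5 + (29 + 0**2 - 10*0)))**2 = ((4 + 2*64) + 1/(-5 + (29 + 0 + 0)))**2 = ((4 + 128) + 1/(-5 + 29))**2 = (132 + 1/24)**2 = (3169/24)**2 = 10042561/576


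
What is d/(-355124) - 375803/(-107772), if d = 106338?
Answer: 622430641/195267468 ≈ 3.1876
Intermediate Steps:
d/(-355124) - 375803/(-107772) = 106338/(-355124) - 375803/(-107772) = 106338*(-1/355124) - 375803*(-1/107772) = -53169/177562 + 375803/107772 = 622430641/195267468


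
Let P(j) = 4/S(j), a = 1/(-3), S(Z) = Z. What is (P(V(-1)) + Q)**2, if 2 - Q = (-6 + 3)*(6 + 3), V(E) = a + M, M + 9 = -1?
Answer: 786769/961 ≈ 818.70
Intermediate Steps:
M = -10 (M = -9 - 1 = -10)
a = -1/3 (a = 1*(-1/3) = -1/3 ≈ -0.33333)
V(E) = -31/3 (V(E) = -1/3 - 10 = -31/3)
P(j) = 4/j
Q = 29 (Q = 2 - (-6 + 3)*(6 + 3) = 2 - (-3)*9 = 2 - 1*(-27) = 2 + 27 = 29)
(P(V(-1)) + Q)**2 = (4/(-31/3) + 29)**2 = (4*(-3/31) + 29)**2 = (-12/31 + 29)**2 = (887/31)**2 = 786769/961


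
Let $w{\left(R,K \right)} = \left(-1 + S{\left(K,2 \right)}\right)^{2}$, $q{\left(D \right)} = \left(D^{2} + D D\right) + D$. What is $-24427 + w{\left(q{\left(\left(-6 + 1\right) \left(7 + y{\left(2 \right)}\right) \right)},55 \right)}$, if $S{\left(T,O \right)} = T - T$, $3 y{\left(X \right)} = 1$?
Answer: $-24426$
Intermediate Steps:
$y{\left(X \right)} = \frac{1}{3}$ ($y{\left(X \right)} = \frac{1}{3} \cdot 1 = \frac{1}{3}$)
$S{\left(T,O \right)} = 0$
$q{\left(D \right)} = D + 2 D^{2}$ ($q{\left(D \right)} = \left(D^{2} + D^{2}\right) + D = 2 D^{2} + D = D + 2 D^{2}$)
$w{\left(R,K \right)} = 1$ ($w{\left(R,K \right)} = \left(-1 + 0\right)^{2} = \left(-1\right)^{2} = 1$)
$-24427 + w{\left(q{\left(\left(-6 + 1\right) \left(7 + y{\left(2 \right)}\right) \right)},55 \right)} = -24427 + 1 = -24426$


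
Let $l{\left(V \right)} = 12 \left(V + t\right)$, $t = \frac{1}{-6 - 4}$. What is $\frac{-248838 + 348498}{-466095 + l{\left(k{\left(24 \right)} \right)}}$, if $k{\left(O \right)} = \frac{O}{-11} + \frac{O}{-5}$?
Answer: $- \frac{1827100}{8546633} \approx -0.21378$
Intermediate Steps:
$t = - \frac{1}{10}$ ($t = \frac{1}{-10} = - \frac{1}{10} \approx -0.1$)
$k{\left(O \right)} = - \frac{16 O}{55}$ ($k{\left(O \right)} = O \left(- \frac{1}{11}\right) + O \left(- \frac{1}{5}\right) = - \frac{O}{11} - \frac{O}{5} = - \frac{16 O}{55}$)
$l{\left(V \right)} = - \frac{6}{5} + 12 V$ ($l{\left(V \right)} = 12 \left(V - \frac{1}{10}\right) = 12 \left(- \frac{1}{10} + V\right) = - \frac{6}{5} + 12 V$)
$\frac{-248838 + 348498}{-466095 + l{\left(k{\left(24 \right)} \right)}} = \frac{-248838 + 348498}{-466095 + \left(- \frac{6}{5} + 12 \left(\left(- \frac{16}{55}\right) 24\right)\right)} = \frac{99660}{-466095 + \left(- \frac{6}{5} + 12 \left(- \frac{384}{55}\right)\right)} = \frac{99660}{-466095 - \frac{4674}{55}} = \frac{99660}{- \frac{25639899}{55}} = 99660 \left(- \frac{55}{25639899}\right) = - \frac{1827100}{8546633}$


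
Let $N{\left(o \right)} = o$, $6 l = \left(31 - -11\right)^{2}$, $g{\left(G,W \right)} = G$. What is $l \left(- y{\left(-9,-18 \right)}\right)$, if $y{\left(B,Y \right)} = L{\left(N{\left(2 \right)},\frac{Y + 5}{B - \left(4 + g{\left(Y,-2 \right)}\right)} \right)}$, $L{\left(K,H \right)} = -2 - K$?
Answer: $1176$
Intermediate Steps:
$l = 294$ ($l = \frac{\left(31 - -11\right)^{2}}{6} = \frac{\left(31 + 11\right)^{2}}{6} = \frac{42^{2}}{6} = \frac{1}{6} \cdot 1764 = 294$)
$y{\left(B,Y \right)} = -4$ ($y{\left(B,Y \right)} = -2 - 2 = -4$)
$l \left(- y{\left(-9,-18 \right)}\right) = 294 \left(\left(-1\right) \left(-4\right)\right) = 294 \cdot 4 = 1176$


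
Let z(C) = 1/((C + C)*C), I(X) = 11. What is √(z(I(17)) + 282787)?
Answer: √136868910/22 ≈ 531.78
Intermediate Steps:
z(C) = 1/(2*C²) (z(C) = 1/(((2*C))*C) = (1/(2*C))/C = 1/(2*C²))
√(z(I(17)) + 282787) = √((½)/11² + 282787) = √((½)*(1/121) + 282787) = √(1/242 + 282787) = √(68434455/242) = √136868910/22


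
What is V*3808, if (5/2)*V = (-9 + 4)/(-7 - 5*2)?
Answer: 448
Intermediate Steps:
V = 2/17 (V = 2*((-9 + 4)/(-7 - 5*2))/5 = 2*(-5/(-7 - 10))/5 = 2*(-5/(-17))/5 = 2*(-5*(-1/17))/5 = (⅖)*(5/17) = 2/17 ≈ 0.11765)
V*3808 = (2/17)*3808 = 448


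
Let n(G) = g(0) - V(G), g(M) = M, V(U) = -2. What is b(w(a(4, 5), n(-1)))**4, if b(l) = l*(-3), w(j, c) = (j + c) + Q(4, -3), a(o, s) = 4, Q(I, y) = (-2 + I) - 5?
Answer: 6561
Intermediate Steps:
Q(I, y) = -7 + I
n(G) = 2 (n(G) = 0 - 1*(-2) = 0 + 2 = 2)
w(j, c) = -3 + c + j (w(j, c) = (j + c) + (-7 + 4) = (c + j) - 3 = -3 + c + j)
b(l) = -3*l
b(w(a(4, 5), n(-1)))**4 = (-3*(-3 + 2 + 4))**4 = (-3*3)**4 = (-9)**4 = 6561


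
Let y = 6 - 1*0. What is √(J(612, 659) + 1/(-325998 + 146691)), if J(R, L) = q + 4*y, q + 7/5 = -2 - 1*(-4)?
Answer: 2*√549246129735/298845 ≈ 4.9598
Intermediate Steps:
q = ⅗ (q = -7/5 + (-2 - 1*(-4)) = -7/5 + (-2 + 4) = -7/5 + 2 = ⅗ ≈ 0.60000)
y = 6 (y = 6 + 0 = 6)
J(R, L) = 123/5 (J(R, L) = ⅗ + 4*6 = ⅗ + 24 = 123/5)
√(J(612, 659) + 1/(-325998 + 146691)) = √(123/5 + 1/(-325998 + 146691)) = √(123/5 + 1/(-179307)) = √(123/5 - 1/179307) = √(22054756/896535) = 2*√549246129735/298845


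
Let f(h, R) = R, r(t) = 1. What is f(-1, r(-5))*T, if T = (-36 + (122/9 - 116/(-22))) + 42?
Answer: 2458/99 ≈ 24.828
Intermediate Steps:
T = 2458/99 (T = (-36 + (122*(1/9) - 116*(-1/22))) + 42 = (-36 + (122/9 + 58/11)) + 42 = (-36 + 1864/99) + 42 = -1700/99 + 42 = 2458/99 ≈ 24.828)
f(-1, r(-5))*T = 1*(2458/99) = 2458/99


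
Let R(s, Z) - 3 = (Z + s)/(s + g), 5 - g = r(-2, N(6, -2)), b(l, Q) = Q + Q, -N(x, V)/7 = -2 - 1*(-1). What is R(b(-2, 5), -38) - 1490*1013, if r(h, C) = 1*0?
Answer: -22640533/15 ≈ -1.5094e+6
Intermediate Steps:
N(x, V) = 7 (N(x, V) = -7*(-2 - 1*(-1)) = -7*(-2 + 1) = -7*(-1) = 7)
r(h, C) = 0
b(l, Q) = 2*Q
g = 5 (g = 5 - 1*0 = 5 + 0 = 5)
R(s, Z) = 3 + (Z + s)/(5 + s) (R(s, Z) = 3 + (Z + s)/(s + 5) = 3 + (Z + s)/(5 + s))
R(b(-2, 5), -38) - 1490*1013 = (15 - 38 + 4*(2*5))/(5 + 2*5) - 1490*1013 = (15 - 38 + 4*10)/(5 + 10) - 1509370 = (15 - 38 + 40)/15 - 1509370 = (1/15)*17 - 1509370 = 17/15 - 1509370 = -22640533/15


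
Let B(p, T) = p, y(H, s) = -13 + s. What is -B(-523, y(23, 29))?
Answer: 523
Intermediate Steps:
-B(-523, y(23, 29)) = -1*(-523) = 523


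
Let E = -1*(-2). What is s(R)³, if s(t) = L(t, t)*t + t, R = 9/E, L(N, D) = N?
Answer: 970299/64 ≈ 15161.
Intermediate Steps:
E = 2
R = 9/2 ≈ 4.5000
s(t) = t + t² (s(t) = t*t + t = t² + t = t + t²)
s(R)³ = (9*(1 + 9/2)/2)³ = ((9/2)*(11/2))³ = (99/4)³ = 970299/64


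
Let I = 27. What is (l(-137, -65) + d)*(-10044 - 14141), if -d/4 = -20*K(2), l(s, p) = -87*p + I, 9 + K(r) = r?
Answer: -123875570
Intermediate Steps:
K(r) = -9 + r
l(s, p) = 27 - 87*p (l(s, p) = -87*p + 27 = 27 - 87*p)
d = -560 (d = -(-80)*(-9 + 2) = -(-80)*(-7) = -4*140 = -560)
(l(-137, -65) + d)*(-10044 - 14141) = ((27 - 87*(-65)) - 560)*(-10044 - 14141) = ((27 + 5655) - 560)*(-24185) = (5682 - 560)*(-24185) = 5122*(-24185) = -123875570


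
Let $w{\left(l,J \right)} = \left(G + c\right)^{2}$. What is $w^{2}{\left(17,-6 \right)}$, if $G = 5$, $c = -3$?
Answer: $16$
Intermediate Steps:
$w{\left(l,J \right)} = 4$ ($w{\left(l,J \right)} = \left(5 - 3\right)^{2} = 2^{2} = 4$)
$w^{2}{\left(17,-6 \right)} = 4^{2} = 16$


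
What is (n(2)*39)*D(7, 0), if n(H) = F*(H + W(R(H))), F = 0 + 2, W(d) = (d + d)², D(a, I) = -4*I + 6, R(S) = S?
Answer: 8424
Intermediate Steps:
D(a, I) = 6 - 4*I
W(d) = 4*d² (W(d) = (2*d)² = 4*d²)
F = 2
n(H) = 2*H + 8*H² (n(H) = 2*(H + 4*H²) = 2*H + 8*H²)
(n(2)*39)*D(7, 0) = ((2*2*(1 + 4*2))*39)*(6 - 4*0) = ((2*2*(1 + 8))*39)*(6 + 0) = ((2*2*9)*39)*6 = (36*39)*6 = 1404*6 = 8424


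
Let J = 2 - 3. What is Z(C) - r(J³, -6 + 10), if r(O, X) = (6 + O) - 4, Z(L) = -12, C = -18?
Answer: -13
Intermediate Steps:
J = -1
r(O, X) = 2 + O
Z(C) - r(J³, -6 + 10) = -12 - (2 + (-1)³) = -12 - (2 - 1) = -12 - 1*1 = -12 - 1 = -13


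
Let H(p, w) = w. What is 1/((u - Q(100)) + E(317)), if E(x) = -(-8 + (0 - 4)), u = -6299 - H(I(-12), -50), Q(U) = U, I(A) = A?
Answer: -1/6337 ≈ -0.00015780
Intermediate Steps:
u = -6249 (u = -6299 - 1*(-50) = -6299 + 50 = -6249)
E(x) = 12 (E(x) = -(-8 - 4) = -1*(-12) = 12)
1/((u - Q(100)) + E(317)) = 1/((-6249 - 1*100) + 12) = 1/((-6249 - 100) + 12) = 1/(-6349 + 12) = 1/(-6337) = -1/6337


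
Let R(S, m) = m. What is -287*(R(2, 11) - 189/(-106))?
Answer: -388885/106 ≈ -3668.7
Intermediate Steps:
-287*(R(2, 11) - 189/(-106)) = -287*(11 - 189/(-106)) = -287*(11 - 189*(-1/106)) = -287*(11 + 189/106) = -287*1355/106 = -388885/106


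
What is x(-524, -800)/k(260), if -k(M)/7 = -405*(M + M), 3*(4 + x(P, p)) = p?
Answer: -29/157950 ≈ -0.00018360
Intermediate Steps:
x(P, p) = -4 + p/3
k(M) = 5670*M (k(M) = -(-2835)*(M + M) = -(-2835)*2*M = -(-5670)*M = 5670*M)
x(-524, -800)/k(260) = (-4 + (⅓)*(-800))/((5670*260)) = (-4 - 800/3)/1474200 = -812/3*1/1474200 = -29/157950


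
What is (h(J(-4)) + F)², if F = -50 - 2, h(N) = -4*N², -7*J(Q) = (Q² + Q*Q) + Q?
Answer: 13456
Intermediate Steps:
J(Q) = -2*Q²/7 - Q/7 (J(Q) = -((Q² + Q*Q) + Q)/7 = -((Q² + Q²) + Q)/7 = -(2*Q² + Q)/7 = -(Q + 2*Q²)/7 = -2*Q²/7 - Q/7)
F = -52
(h(J(-4)) + F)² = (-4*16*(1 + 2*(-4))²/49 - 52)² = (-4*16*(1 - 8)²/49 - 52)² = (-4*(-⅐*(-4)*(-7))² - 52)² = (-4*(-4)² - 52)² = (-4*16 - 52)² = (-64 - 52)² = (-116)² = 13456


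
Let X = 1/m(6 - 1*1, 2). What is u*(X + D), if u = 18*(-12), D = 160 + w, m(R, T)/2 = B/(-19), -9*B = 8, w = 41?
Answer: -91449/2 ≈ -45725.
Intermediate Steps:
B = -8/9 (B = -⅑*8 = -8/9 ≈ -0.88889)
m(R, T) = 16/171 (m(R, T) = 2*(-8/9/(-19)) = 2*(-8/9*(-1/19)) = 2*(8/171) = 16/171)
D = 201 (D = 160 + 41 = 201)
u = -216
X = 171/16 (X = 1/(16/171) = 171/16 ≈ 10.688)
u*(X + D) = -216*(171/16 + 201) = -216*3387/16 = -91449/2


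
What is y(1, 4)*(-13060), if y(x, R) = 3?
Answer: -39180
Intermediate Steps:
y(1, 4)*(-13060) = 3*(-13060) = -39180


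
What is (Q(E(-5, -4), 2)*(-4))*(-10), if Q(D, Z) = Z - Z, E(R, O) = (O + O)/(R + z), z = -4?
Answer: 0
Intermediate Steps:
E(R, O) = 2*O/(-4 + R) (E(R, O) = (O + O)/(R - 4) = (2*O)/(-4 + R) = 2*O/(-4 + R))
Q(D, Z) = 0
(Q(E(-5, -4), 2)*(-4))*(-10) = (0*(-4))*(-10) = 0*(-10) = 0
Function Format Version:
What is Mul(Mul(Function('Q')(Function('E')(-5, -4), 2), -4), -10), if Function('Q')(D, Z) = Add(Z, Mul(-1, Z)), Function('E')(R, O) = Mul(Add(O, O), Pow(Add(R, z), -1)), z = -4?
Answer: 0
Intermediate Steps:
Function('E')(R, O) = Mul(2, O, Pow(Add(-4, R), -1)) (Function('E')(R, O) = Mul(Add(O, O), Pow(Add(R, -4), -1)) = Mul(Mul(2, O), Pow(Add(-4, R), -1)) = Mul(2, O, Pow(Add(-4, R), -1)))
Function('Q')(D, Z) = 0
Mul(Mul(Function('Q')(Function('E')(-5, -4), 2), -4), -10) = Mul(Mul(0, -4), -10) = Mul(0, -10) = 0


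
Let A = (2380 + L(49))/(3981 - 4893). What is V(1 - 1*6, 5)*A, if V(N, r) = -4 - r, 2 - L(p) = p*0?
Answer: 3573/152 ≈ 23.507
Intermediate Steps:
L(p) = 2 (L(p) = 2 - p*0 = 2 - 1*0 = 2 + 0 = 2)
A = -397/152 (A = (2380 + 2)/(3981 - 4893) = 2382/(-912) = 2382*(-1/912) = -397/152 ≈ -2.6118)
V(1 - 1*6, 5)*A = (-4 - 1*5)*(-397/152) = (-4 - 5)*(-397/152) = -9*(-397/152) = 3573/152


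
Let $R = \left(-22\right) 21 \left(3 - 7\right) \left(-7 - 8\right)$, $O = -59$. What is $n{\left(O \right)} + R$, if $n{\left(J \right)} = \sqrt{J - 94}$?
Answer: $-27720 + 3 i \sqrt{17} \approx -27720.0 + 12.369 i$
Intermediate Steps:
$R = -27720$ ($R = - 462 \left(\left(-4\right) \left(-15\right)\right) = \left(-462\right) 60 = -27720$)
$n{\left(J \right)} = \sqrt{-94 + J}$
$n{\left(O \right)} + R = \sqrt{-94 - 59} - 27720 = \sqrt{-153} - 27720 = 3 i \sqrt{17} - 27720 = -27720 + 3 i \sqrt{17}$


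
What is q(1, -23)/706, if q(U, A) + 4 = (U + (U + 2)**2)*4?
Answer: 18/353 ≈ 0.050991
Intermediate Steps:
q(U, A) = -4 + 4*U + 4*(2 + U)**2 (q(U, A) = -4 + (U + (U + 2)**2)*4 = -4 + (U + (2 + U)**2)*4 = -4 + (4*U + 4*(2 + U)**2) = -4 + 4*U + 4*(2 + U)**2)
q(1, -23)/706 = (-4 + 4*1 + 4*(2 + 1)**2)/706 = (-4 + 4 + 4*3**2)*(1/706) = (-4 + 4 + 4*9)*(1/706) = (-4 + 4 + 36)*(1/706) = 36*(1/706) = 18/353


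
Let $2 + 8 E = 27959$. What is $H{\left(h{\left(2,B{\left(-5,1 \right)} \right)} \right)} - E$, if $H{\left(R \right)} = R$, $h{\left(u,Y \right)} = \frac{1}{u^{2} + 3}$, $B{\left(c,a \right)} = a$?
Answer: $- \frac{195691}{56} \approx -3494.5$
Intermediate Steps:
$h{\left(u,Y \right)} = \frac{1}{3 + u^{2}}$
$E = \frac{27957}{8}$ ($E = - \frac{1}{4} + \frac{1}{8} \cdot 27959 = - \frac{1}{4} + \frac{27959}{8} = \frac{27957}{8} \approx 3494.6$)
$H{\left(h{\left(2,B{\left(-5,1 \right)} \right)} \right)} - E = \frac{1}{3 + 2^{2}} - \frac{27957}{8} = \frac{1}{3 + 4} - \frac{27957}{8} = \frac{1}{7} - \frac{27957}{8} = - \frac{195691}{56}$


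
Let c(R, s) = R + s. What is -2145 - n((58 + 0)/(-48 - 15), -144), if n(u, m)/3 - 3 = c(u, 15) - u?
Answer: -2199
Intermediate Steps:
n(u, m) = 54 (n(u, m) = 9 + 3*((u + 15) - u) = 9 + 3*((15 + u) - u) = 9 + 3*15 = 9 + 45 = 54)
-2145 - n((58 + 0)/(-48 - 15), -144) = -2145 - 1*54 = -2145 - 54 = -2199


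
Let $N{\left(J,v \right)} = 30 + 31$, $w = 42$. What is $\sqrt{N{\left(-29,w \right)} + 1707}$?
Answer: $2 \sqrt{442} \approx 42.048$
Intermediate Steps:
$N{\left(J,v \right)} = 61$
$\sqrt{N{\left(-29,w \right)} + 1707} = \sqrt{61 + 1707} = \sqrt{1768} = 2 \sqrt{442}$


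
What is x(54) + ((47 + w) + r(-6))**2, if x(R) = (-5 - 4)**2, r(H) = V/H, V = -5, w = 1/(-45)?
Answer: 19171909/8100 ≈ 2366.9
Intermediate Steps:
w = -1/45 ≈ -0.022222
r(H) = -5/H
x(R) = 81 (x(R) = (-9)**2 = 81)
x(54) + ((47 + w) + r(-6))**2 = 81 + ((47 - 1/45) - 5/(-6))**2 = 81 + (2114/45 - 5*(-1/6))**2 = 81 + (2114/45 + 5/6)**2 = 81 + (4303/90)**2 = 81 + 18515809/8100 = 19171909/8100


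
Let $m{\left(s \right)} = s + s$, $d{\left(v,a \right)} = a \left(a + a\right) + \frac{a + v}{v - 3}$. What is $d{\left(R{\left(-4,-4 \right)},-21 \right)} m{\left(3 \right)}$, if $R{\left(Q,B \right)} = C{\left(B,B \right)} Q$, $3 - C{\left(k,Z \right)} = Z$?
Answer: $\frac{164346}{31} \approx 5301.5$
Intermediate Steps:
$C{\left(k,Z \right)} = 3 - Z$
$R{\left(Q,B \right)} = Q \left(3 - B\right)$ ($R{\left(Q,B \right)} = \left(3 - B\right) Q = Q \left(3 - B\right)$)
$d{\left(v,a \right)} = 2 a^{2} + \frac{a + v}{-3 + v}$ ($d{\left(v,a \right)} = a 2 a + \frac{a + v}{-3 + v} = 2 a^{2} + \frac{a + v}{-3 + v}$)
$m{\left(s \right)} = 2 s$
$d{\left(R{\left(-4,-4 \right)},-21 \right)} m{\left(3 \right)} = \frac{-21 - 4 \left(3 - -4\right) - 6 \left(-21\right)^{2} + 2 \left(- 4 \left(3 - -4\right)\right) \left(-21\right)^{2}}{-3 - 4 \left(3 - -4\right)} 2 \cdot 3 = \frac{-21 - 4 \left(3 + 4\right) - 2646 + 2 \left(- 4 \left(3 + 4\right)\right) 441}{-3 - 4 \left(3 + 4\right)} 6 = \frac{-21 - 28 - 2646 + 2 \left(\left(-4\right) 7\right) 441}{-3 - 28} \cdot 6 = \frac{-21 - 28 - 2646 + 2 \left(-28\right) 441}{-3 - 28} \cdot 6 = \frac{-21 - 28 - 2646 - 24696}{-31} \cdot 6 = \left(- \frac{1}{31}\right) \left(-27391\right) 6 = \frac{27391}{31} \cdot 6 = \frac{164346}{31}$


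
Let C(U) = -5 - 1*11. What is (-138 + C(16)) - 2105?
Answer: -2259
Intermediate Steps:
C(U) = -16 (C(U) = -5 - 11 = -16)
(-138 + C(16)) - 2105 = (-138 - 16) - 2105 = -154 - 2105 = -2259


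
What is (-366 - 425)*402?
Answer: -317982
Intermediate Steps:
(-366 - 425)*402 = -791*402 = -317982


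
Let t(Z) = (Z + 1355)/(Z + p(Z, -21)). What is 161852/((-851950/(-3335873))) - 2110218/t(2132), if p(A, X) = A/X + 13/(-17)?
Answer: -9554199980243696/16069054925 ≈ -5.9457e+5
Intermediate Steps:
p(A, X) = -13/17 + A/X (p(A, X) = A/X + 13*(-1/17) = A/X - 13/17 = -13/17 + A/X)
t(Z) = (1355 + Z)/(-13/17 + 20*Z/21) (t(Z) = (Z + 1355)/(Z + (-13/17 + Z/(-21))) = (1355 + Z)/(Z + (-13/17 + Z*(-1/21))) = (1355 + Z)/(Z + (-13/17 - Z/21)) = (1355 + Z)/(-13/17 + 20*Z/21))
161852/((-851950/(-3335873))) - 2110218/t(2132) = 161852/((-851950/(-3335873))) - 2110218*(-273 + 340*2132)/(357*(1355 + 2132)) = 161852/((-851950*(-1/3335873))) - 2110218/(357*3487/(-273 + 724880)) = 161852/(851950/3335873) - 2110218/(357*3487/724607) = 161852*(3335873/851950) - 2110218/(357*(1/724607)*3487) = 269958858398/425975 - 2110218/1244859/724607 = 269958858398/425975 - 2110218*724607/1244859 = 269958858398/425975 - 46335719222/37723 = -9554199980243696/16069054925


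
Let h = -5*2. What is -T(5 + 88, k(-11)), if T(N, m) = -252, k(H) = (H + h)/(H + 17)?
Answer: 252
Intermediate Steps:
h = -10
k(H) = (-10 + H)/(17 + H) (k(H) = (H - 10)/(H + 17) = (-10 + H)/(17 + H))
-T(5 + 88, k(-11)) = -1*(-252) = 252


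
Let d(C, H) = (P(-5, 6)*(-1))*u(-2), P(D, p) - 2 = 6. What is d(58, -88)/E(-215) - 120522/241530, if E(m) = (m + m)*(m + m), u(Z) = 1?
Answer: -185720417/372157475 ≈ -0.49904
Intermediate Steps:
E(m) = 4*m**2 (E(m) = (2*m)*(2*m) = 4*m**2)
P(D, p) = 8 (P(D, p) = 2 + 6 = 8)
d(C, H) = -8 (d(C, H) = (8*(-1))*1 = -8*1 = -8)
d(58, -88)/E(-215) - 120522/241530 = -8/(4*(-215)**2) - 120522/241530 = -8/(4*46225) - 120522*1/241530 = -8/184900 - 20087/40255 = -8*1/184900 - 20087/40255 = -2/46225 - 20087/40255 = -185720417/372157475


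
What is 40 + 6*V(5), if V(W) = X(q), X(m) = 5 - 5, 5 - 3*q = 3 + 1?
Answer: 40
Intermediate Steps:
q = ⅓ (q = 5/3 - (3 + 1)/3 = 5/3 - ⅓*4 = 5/3 - 4/3 = ⅓ ≈ 0.33333)
X(m) = 0
V(W) = 0
40 + 6*V(5) = 40 + 6*0 = 40 + 0 = 40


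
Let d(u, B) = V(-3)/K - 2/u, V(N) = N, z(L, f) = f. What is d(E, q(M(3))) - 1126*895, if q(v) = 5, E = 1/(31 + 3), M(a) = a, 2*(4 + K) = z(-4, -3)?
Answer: -11086212/11 ≈ -1.0078e+6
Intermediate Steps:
K = -11/2 (K = -4 + (½)*(-3) = -4 - 3/2 = -11/2 ≈ -5.5000)
E = 1/34 ≈ 0.029412
d(u, B) = 6/11 - 2/u (d(u, B) = -3/(-11/2) - 2/u = -3*(-2/11) - 2/u = 6/11 - 2/u)
d(E, q(M(3))) - 1126*895 = (6/11 - 2/1/34) - 1126*895 = (6/11 - 2*34) - 1007770 = (6/11 - 68) - 1007770 = -742/11 - 1007770 = -11086212/11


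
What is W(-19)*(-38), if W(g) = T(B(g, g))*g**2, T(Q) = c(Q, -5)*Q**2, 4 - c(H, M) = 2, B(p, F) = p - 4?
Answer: -14513644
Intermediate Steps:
B(p, F) = -4 + p
c(H, M) = 2 (c(H, M) = 4 - 1*2 = 4 - 2 = 2)
T(Q) = 2*Q**2
W(g) = 2*g**2*(-4 + g)**2 (W(g) = (2*(-4 + g)**2)*g**2 = 2*g**2*(-4 + g)**2)
W(-19)*(-38) = (2*(-19)**2*(-4 - 19)**2)*(-38) = (2*361*(-23)**2)*(-38) = (2*361*529)*(-38) = 381938*(-38) = -14513644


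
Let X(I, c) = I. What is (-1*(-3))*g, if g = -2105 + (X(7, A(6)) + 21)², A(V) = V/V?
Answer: -3963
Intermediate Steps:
A(V) = 1
g = -1321 (g = -2105 + (7 + 21)² = -2105 + 28² = -2105 + 784 = -1321)
(-1*(-3))*g = -1*(-3)*(-1321) = 3*(-1321) = -3963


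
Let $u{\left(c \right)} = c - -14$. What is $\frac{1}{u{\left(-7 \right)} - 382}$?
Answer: $- \frac{1}{375} \approx -0.0026667$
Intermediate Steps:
$u{\left(c \right)} = 14 + c$ ($u{\left(c \right)} = c + 14 = 14 + c$)
$\frac{1}{u{\left(-7 \right)} - 382} = \frac{1}{\left(14 - 7\right) - 382} = \frac{1}{7 - 382} = \frac{1}{-375} = - \frac{1}{375}$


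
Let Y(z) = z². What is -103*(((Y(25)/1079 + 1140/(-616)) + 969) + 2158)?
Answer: -53497151151/166166 ≈ -3.2195e+5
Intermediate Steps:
-103*(((Y(25)/1079 + 1140/(-616)) + 969) + 2158) = -103*(((25²/1079 + 1140/(-616)) + 969) + 2158) = -103*(((625*(1/1079) + 1140*(-1/616)) + 969) + 2158) = -103*(((625/1079 - 285/154) + 969) + 2158) = -103*((-211265/166166 + 969) + 2158) = -103*(160803589/166166 + 2158) = -103*519389817/166166 = -53497151151/166166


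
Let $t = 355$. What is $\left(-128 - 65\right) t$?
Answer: $-68515$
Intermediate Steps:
$\left(-128 - 65\right) t = \left(-128 - 65\right) 355 = \left(-193\right) 355 = -68515$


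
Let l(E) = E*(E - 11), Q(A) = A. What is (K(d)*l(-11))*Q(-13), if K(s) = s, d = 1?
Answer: -3146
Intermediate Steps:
l(E) = E*(-11 + E)
(K(d)*l(-11))*Q(-13) = (1*(-11*(-11 - 11)))*(-13) = (1*(-11*(-22)))*(-13) = (1*242)*(-13) = 242*(-13) = -3146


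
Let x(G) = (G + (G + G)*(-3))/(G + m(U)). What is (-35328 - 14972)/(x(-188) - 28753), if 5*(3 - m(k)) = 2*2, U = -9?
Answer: 46728700/26716237 ≈ 1.7491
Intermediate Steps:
m(k) = 11/5 (m(k) = 3 - 2*2/5 = 3 - 1/5*4 = 3 - 4/5 = 11/5)
x(G) = -5*G/(11/5 + G) (x(G) = (G + (G + G)*(-3))/(G + 11/5) = (G + (2*G)*(-3))/(11/5 + G) = (G - 6*G)/(11/5 + G) = (-5*G)/(11/5 + G) = -5*G/(11/5 + G))
(-35328 - 14972)/(x(-188) - 28753) = (-35328 - 14972)/(-25*(-188)/(11 + 5*(-188)) - 28753) = -50300/(-25*(-188)/(11 - 940) - 28753) = -50300/(-25*(-188)/(-929) - 28753) = -50300/(-25*(-188)*(-1/929) - 28753) = -50300/(-4700/929 - 28753) = -50300/(-26716237/929) = -50300*(-929/26716237) = 46728700/26716237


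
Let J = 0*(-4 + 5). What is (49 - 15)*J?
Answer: 0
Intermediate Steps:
J = 0 (J = 0*1 = 0)
(49 - 15)*J = (49 - 15)*0 = 34*0 = 0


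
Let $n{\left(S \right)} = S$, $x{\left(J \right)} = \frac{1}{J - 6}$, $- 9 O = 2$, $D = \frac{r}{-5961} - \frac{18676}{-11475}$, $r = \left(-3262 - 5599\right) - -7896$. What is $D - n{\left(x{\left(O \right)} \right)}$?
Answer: $\frac{2490026297}{1276846200} \approx 1.9501$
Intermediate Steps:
$r = -965$ ($r = \left(-3262 - 5599\right) + 7896 = -8861 + 7896 = -965$)
$D = \frac{40800337}{22800825}$ ($D = - \frac{965}{-5961} - \frac{18676}{-11475} = \left(-965\right) \left(- \frac{1}{5961}\right) - - \frac{18676}{11475} = \frac{965}{5961} + \frac{18676}{11475} = \frac{40800337}{22800825} \approx 1.7894$)
$O = - \frac{2}{9}$ ($O = \left(- \frac{1}{9}\right) 2 = - \frac{2}{9} \approx -0.22222$)
$x{\left(J \right)} = \frac{1}{-6 + J}$
$D - n{\left(x{\left(O \right)} \right)} = \frac{40800337}{22800825} - \frac{1}{-6 - \frac{2}{9}} = \frac{40800337}{22800825} - \frac{1}{- \frac{56}{9}} = \frac{40800337}{22800825} - - \frac{9}{56} = \frac{40800337}{22800825} + \frac{9}{56} = \frac{2490026297}{1276846200}$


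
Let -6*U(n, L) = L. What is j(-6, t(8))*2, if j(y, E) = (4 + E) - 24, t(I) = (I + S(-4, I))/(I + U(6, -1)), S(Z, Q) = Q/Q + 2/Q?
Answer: -1849/49 ≈ -37.735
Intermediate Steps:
U(n, L) = -L/6
S(Z, Q) = 1 + 2/Q
t(I) = (I + (2 + I)/I)/(1/6 + I) (t(I) = (I + (2 + I)/I)/(I - 1/6*(-1)) = (I + (2 + I)/I)/(I + 1/6) = (I + (2 + I)/I)/(1/6 + I))
j(y, E) = -20 + E
j(-6, t(8))*2 = (-20 + 6*(2 + 8 + 8**2)/(8*(1 + 6*8)))*2 = (-20 + 6*(1/8)*(2 + 8 + 64)/(1 + 48))*2 = (-20 + 6*(1/8)*74/49)*2 = (-20 + 6*(1/8)*(1/49)*74)*2 = (-20 + 111/98)*2 = -1849/98*2 = -1849/49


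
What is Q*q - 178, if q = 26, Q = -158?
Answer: -4286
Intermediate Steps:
Q*q - 178 = -158*26 - 178 = -4108 - 178 = -4286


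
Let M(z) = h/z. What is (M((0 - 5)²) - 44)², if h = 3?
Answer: 1203409/625 ≈ 1925.5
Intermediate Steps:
M(z) = 3/z
(M((0 - 5)²) - 44)² = (3/((0 - 5)²) - 44)² = (3/((-5)²) - 44)² = (3/25 - 44)² = (-1097/25)² = 1203409/625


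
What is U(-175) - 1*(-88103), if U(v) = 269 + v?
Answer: 88197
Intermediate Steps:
U(-175) - 1*(-88103) = (269 - 175) - 1*(-88103) = 94 + 88103 = 88197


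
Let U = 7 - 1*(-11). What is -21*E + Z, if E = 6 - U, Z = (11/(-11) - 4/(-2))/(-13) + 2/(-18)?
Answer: 29462/117 ≈ 251.81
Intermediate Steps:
U = 18 (U = 7 + 11 = 18)
Z = -22/117 (Z = (11*(-1/11) - 4*(-½))*(-1/13) + 2*(-1/18) = (-1 + 2)*(-1/13) - ⅑ = 1*(-1/13) - ⅑ = -1/13 - ⅑ = -22/117 ≈ -0.18803)
E = -12 (E = 6 - 1*18 = 6 - 18 = -12)
-21*E + Z = -21*(-12) - 22/117 = 252 - 22/117 = 29462/117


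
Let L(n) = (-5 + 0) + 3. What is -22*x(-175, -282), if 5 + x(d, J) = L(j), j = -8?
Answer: 154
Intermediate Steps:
L(n) = -2 (L(n) = -5 + 3 = -2)
x(d, J) = -7 (x(d, J) = -5 - 2 = -7)
-22*x(-175, -282) = -22*(-7) = 154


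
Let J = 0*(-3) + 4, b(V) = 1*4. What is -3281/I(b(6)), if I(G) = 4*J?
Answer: -3281/16 ≈ -205.06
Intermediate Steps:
b(V) = 4
J = 4 (J = 0 + 4 = 4)
I(G) = 16 (I(G) = 4*4 = 16)
-3281/I(b(6)) = -3281/16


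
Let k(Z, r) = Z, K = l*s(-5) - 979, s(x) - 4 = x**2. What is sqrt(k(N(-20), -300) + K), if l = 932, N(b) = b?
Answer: sqrt(26029) ≈ 161.33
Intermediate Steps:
s(x) = 4 + x**2
K = 26049 (K = 932*(4 + (-5)**2) - 979 = 932*(4 + 25) - 979 = 932*29 - 979 = 27028 - 979 = 26049)
sqrt(k(N(-20), -300) + K) = sqrt(-20 + 26049) = sqrt(26029)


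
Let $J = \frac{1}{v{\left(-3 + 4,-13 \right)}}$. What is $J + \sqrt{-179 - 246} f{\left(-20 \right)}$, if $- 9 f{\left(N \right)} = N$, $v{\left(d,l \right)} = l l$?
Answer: $\frac{1}{169} + \frac{100 i \sqrt{17}}{9} \approx 0.0059172 + 45.812 i$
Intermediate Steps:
$v{\left(d,l \right)} = l^{2}$
$f{\left(N \right)} = - \frac{N}{9}$
$J = \frac{1}{169}$ ($J = \frac{1}{\left(-13\right)^{2}} = \frac{1}{169} \approx 0.0059172$)
$J + \sqrt{-179 - 246} f{\left(-20 \right)} = \frac{1}{169} + \sqrt{-179 - 246} \left(\left(- \frac{1}{9}\right) \left(-20\right)\right) = \frac{1}{169} + \sqrt{-425} \cdot \frac{20}{9} = \frac{1}{169} + 5 i \sqrt{17} \cdot \frac{20}{9} = \frac{1}{169} + \frac{100 i \sqrt{17}}{9}$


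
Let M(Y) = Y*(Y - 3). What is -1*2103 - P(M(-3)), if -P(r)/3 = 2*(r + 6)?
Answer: -1959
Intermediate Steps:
M(Y) = Y*(-3 + Y)
P(r) = -36 - 6*r (P(r) = -6*(r + 6) = -6*(6 + r) = -3*(12 + 2*r) = -36 - 6*r)
-1*2103 - P(M(-3)) = -1*2103 - (-36 - (-18)*(-3 - 3)) = -2103 - (-36 - (-18)*(-6)) = -2103 - (-36 - 6*18) = -2103 - (-36 - 108) = -2103 - 1*(-144) = -2103 + 144 = -1959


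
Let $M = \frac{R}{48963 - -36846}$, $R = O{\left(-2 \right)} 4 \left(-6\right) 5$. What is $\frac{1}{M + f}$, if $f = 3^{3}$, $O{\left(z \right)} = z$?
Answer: $\frac{28603}{772361} \approx 0.037033$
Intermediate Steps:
$R = 240$ ($R = - 2 \cdot 4 \left(-6\right) 5 = - 2 \left(\left(-24\right) 5\right) = \left(-2\right) \left(-120\right) = 240$)
$f = 27$
$M = \frac{80}{28603}$ ($M = \frac{240}{48963 - -36846} = \frac{240}{48963 + 36846} = \frac{240}{85809} = 240 \cdot \frac{1}{85809} = \frac{80}{28603} \approx 0.0027969$)
$\frac{1}{M + f} = \frac{1}{\frac{80}{28603} + 27} = \frac{1}{\frac{772361}{28603}} = \frac{28603}{772361}$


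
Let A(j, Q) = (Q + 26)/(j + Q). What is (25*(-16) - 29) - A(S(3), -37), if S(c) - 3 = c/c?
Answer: -1288/3 ≈ -429.33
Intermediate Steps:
S(c) = 4 (S(c) = 3 + c/c = 3 + 1 = 4)
A(j, Q) = (26 + Q)/(Q + j)
(25*(-16) - 29) - A(S(3), -37) = (25*(-16) - 29) - (26 - 37)/(-37 + 4) = (-400 - 29) - (-11)/(-33) = -429 - (-1)*(-11)/33 = -429 - 1*1/3 = -429 - 1/3 = -1288/3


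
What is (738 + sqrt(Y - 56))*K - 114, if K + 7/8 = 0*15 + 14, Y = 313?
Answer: 38289/4 + 105*sqrt(257)/8 ≈ 9782.7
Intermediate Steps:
K = 105/8 (K = -7/8 + (0*15 + 14) = -7/8 + (0 + 14) = -7/8 + 14 = 105/8 ≈ 13.125)
(738 + sqrt(Y - 56))*K - 114 = (738 + sqrt(313 - 56))*(105/8) - 114 = (738 + sqrt(257))*(105/8) - 114 = (38745/4 + 105*sqrt(257)/8) - 114 = 38289/4 + 105*sqrt(257)/8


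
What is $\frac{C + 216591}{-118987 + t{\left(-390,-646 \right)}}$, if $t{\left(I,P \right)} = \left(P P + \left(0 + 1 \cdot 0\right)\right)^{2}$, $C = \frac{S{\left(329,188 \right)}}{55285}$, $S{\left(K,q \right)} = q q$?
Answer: $\frac{11974268779}{9628022337382665} \approx 1.2437 \cdot 10^{-6}$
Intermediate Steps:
$S{\left(K,q \right)} = q^{2}$
$C = \frac{35344}{55285}$ ($C = \frac{188^{2}}{55285} = 35344 \cdot \frac{1}{55285} = \frac{35344}{55285} \approx 0.63931$)
$t{\left(I,P \right)} = P^{4}$ ($t{\left(I,P \right)} = \left(P^{2} + \left(0 + 0\right)\right)^{2} = \left(P^{2} + 0\right)^{2} = \left(P^{2}\right)^{2} = P^{4}$)
$\frac{C + 216591}{-118987 + t{\left(-390,-646 \right)}} = \frac{\frac{35344}{55285} + 216591}{-118987 + \left(-646\right)^{4}} = \frac{11974268779}{55285 \left(-118987 + 174152643856\right)} = \frac{11974268779}{55285 \cdot 174152524869} = \frac{11974268779}{55285} \cdot \frac{1}{174152524869} = \frac{11974268779}{9628022337382665}$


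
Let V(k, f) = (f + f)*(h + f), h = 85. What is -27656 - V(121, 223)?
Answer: -165024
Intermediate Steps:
V(k, f) = 2*f*(85 + f) (V(k, f) = (f + f)*(85 + f) = (2*f)*(85 + f) = 2*f*(85 + f))
-27656 - V(121, 223) = -27656 - 2*223*(85 + 223) = -27656 - 2*223*308 = -27656 - 1*137368 = -27656 - 137368 = -165024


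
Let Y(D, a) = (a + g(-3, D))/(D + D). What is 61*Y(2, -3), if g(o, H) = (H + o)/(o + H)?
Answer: -61/2 ≈ -30.500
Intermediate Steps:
g(o, H) = 1 (g(o, H) = (H + o)/(H + o) = 1)
Y(D, a) = (1 + a)/(2*D) (Y(D, a) = (a + 1)/(D + D) = (1 + a)/((2*D)) = (1 + a)*(1/(2*D)) = (1 + a)/(2*D))
61*Y(2, -3) = 61*((½)*(1 - 3)/2) = 61*((½)*(½)*(-2)) = 61*(-½) = -61/2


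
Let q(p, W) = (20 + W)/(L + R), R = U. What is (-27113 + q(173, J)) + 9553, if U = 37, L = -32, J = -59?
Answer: -87839/5 ≈ -17568.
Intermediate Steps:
R = 37
q(p, W) = 4 + W/5 (q(p, W) = (20 + W)/(-32 + 37) = (20 + W)/5 = (20 + W)*(⅕) = 4 + W/5)
(-27113 + q(173, J)) + 9553 = (-27113 + (4 + (⅕)*(-59))) + 9553 = (-27113 + (4 - 59/5)) + 9553 = (-27113 - 39/5) + 9553 = -135604/5 + 9553 = -87839/5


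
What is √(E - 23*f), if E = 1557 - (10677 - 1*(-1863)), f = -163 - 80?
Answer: I*√5394 ≈ 73.444*I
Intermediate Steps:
f = -243
E = -10983 (E = 1557 - (10677 + 1863) = 1557 - 1*12540 = 1557 - 12540 = -10983)
√(E - 23*f) = √(-10983 - 23*(-243)) = √(-10983 + 5589) = √(-5394) = I*√5394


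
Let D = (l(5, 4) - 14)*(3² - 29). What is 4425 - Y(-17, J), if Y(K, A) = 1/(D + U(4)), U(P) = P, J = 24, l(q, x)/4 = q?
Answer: 513301/116 ≈ 4425.0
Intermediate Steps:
l(q, x) = 4*q
D = -120 (D = (4*5 - 14)*(3² - 29) = (20 - 14)*(9 - 29) = 6*(-20) = -120)
Y(K, A) = -1/116 (Y(K, A) = 1/(-120 + 4) = 1/(-116) = -1/116)
4425 - Y(-17, J) = 4425 - 1*(-1/116) = 4425 + 1/116 = 513301/116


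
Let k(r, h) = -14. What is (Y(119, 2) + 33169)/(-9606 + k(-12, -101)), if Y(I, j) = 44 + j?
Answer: -511/148 ≈ -3.4527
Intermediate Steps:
(Y(119, 2) + 33169)/(-9606 + k(-12, -101)) = ((44 + 2) + 33169)/(-9606 - 14) = (46 + 33169)/(-9620) = 33215*(-1/9620) = -511/148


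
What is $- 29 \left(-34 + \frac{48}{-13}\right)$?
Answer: $\frac{14210}{13} \approx 1093.1$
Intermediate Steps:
$- 29 \left(-34 + \frac{48}{-13}\right) = - 29 \left(-34 + 48 \left(- \frac{1}{13}\right)\right) = - 29 \left(-34 - \frac{48}{13}\right) = \left(-29\right) \left(- \frac{490}{13}\right) = \frac{14210}{13}$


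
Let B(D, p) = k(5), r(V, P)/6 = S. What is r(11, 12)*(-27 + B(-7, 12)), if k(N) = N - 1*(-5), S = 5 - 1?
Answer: -408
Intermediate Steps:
S = 4
r(V, P) = 24 (r(V, P) = 6*4 = 24)
k(N) = 5 + N (k(N) = N + 5 = 5 + N)
B(D, p) = 10 (B(D, p) = 5 + 5 = 10)
r(11, 12)*(-27 + B(-7, 12)) = 24*(-27 + 10) = 24*(-17) = -408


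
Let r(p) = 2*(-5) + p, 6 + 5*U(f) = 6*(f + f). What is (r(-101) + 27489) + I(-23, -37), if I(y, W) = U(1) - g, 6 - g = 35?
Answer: 137041/5 ≈ 27408.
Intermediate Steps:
U(f) = -6/5 + 12*f/5 (U(f) = -6/5 + (6*(f + f))/5 = -6/5 + (6*(2*f))/5 = -6/5 + (12*f)/5 = -6/5 + 12*f/5)
g = -29 (g = 6 - 1*35 = 6 - 35 = -29)
I(y, W) = 151/5 (I(y, W) = (-6/5 + (12/5)*1) - 1*(-29) = (-6/5 + 12/5) + 29 = 6/5 + 29 = 151/5)
r(p) = -10 + p
(r(-101) + 27489) + I(-23, -37) = ((-10 - 101) + 27489) + 151/5 = (-111 + 27489) + 151/5 = 27378 + 151/5 = 137041/5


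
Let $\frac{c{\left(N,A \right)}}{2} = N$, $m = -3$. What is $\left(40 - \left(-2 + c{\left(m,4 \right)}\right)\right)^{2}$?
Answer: $2304$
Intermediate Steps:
$c{\left(N,A \right)} = 2 N$
$\left(40 - \left(-2 + c{\left(m,4 \right)}\right)\right)^{2} = \left(40 - \left(-2 + 2 \left(-3\right)\right)\right)^{2} = \left(40 - \left(-2 - 6\right)\right)^{2} = \left(40 - -8\right)^{2} = \left(40 + 8\right)^{2} = 48^{2} = 2304$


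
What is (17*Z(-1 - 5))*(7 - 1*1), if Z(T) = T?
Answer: -612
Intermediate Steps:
(17*Z(-1 - 5))*(7 - 1*1) = (17*(-1 - 5))*(7 - 1*1) = (17*(-6))*(7 - 1) = -102*6 = -612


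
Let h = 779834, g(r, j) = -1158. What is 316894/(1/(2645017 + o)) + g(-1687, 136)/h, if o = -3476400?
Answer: -102727643713175213/389917 ≈ -2.6346e+11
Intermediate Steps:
316894/(1/(2645017 + o)) + g(-1687, 136)/h = 316894/(1/(2645017 - 3476400)) - 1158/779834 = 316894/(1/(-831383)) - 1158*1/779834 = 316894/(-1/831383) - 579/389917 = 316894*(-831383) - 579/389917 = -263460284402 - 579/389917 = -102727643713175213/389917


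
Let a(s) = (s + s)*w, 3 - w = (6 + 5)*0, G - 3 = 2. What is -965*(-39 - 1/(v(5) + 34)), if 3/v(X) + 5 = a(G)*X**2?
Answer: 954126380/25333 ≈ 37663.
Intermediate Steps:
G = 5 (G = 3 + 2 = 5)
w = 3 (w = 3 - (6 + 5)*0 = 3 - 11*0 = 3 - 1*0 = 3 + 0 = 3)
a(s) = 6*s (a(s) = (s + s)*3 = (2*s)*3 = 6*s)
v(X) = 3/(-5 + 30*X**2) (v(X) = 3/(-5 + (6*5)*X**2) = 3/(-5 + 30*X**2))
-965*(-39 - 1/(v(5) + 34)) = -965*(-39 - 1/(3/(5*(-1 + 6*5**2)) + 34)) = -965*(-39 - 1/(3/(5*(-1 + 6*25)) + 34)) = -965*(-39 - 1/(3/(5*(-1 + 150)) + 34)) = -965*(-39 - 1/((3/5)/149 + 34)) = -965*(-39 - 1/((3/5)*(1/149) + 34)) = -965*(-39 - 1/(3/745 + 34)) = -965*(-39 - 1/25333/745) = -965*(-39 - 1*745/25333) = -965*(-39 - 745/25333) = -965*(-988732/25333) = 954126380/25333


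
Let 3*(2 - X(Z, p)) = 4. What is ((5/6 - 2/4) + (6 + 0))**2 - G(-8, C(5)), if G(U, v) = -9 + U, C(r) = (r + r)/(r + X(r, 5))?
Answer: 514/9 ≈ 57.111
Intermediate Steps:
X(Z, p) = 2/3 (X(Z, p) = 2 - 1/3*4 = 2 - 4/3 = 2/3)
C(r) = 2*r/(2/3 + r) (C(r) = (r + r)/(r + 2/3) = (2*r)/(2/3 + r) = 2*r/(2/3 + r))
((5/6 - 2/4) + (6 + 0))**2 - G(-8, C(5)) = ((5/6 - 2/4) + (6 + 0))**2 - (-9 - 8) = ((5*(1/6) - 2*1/4) + 6)**2 - 1*(-17) = ((5/6 - 1/2) + 6)**2 + 17 = (1/3 + 6)**2 + 17 = (19/3)**2 + 17 = 361/9 + 17 = 514/9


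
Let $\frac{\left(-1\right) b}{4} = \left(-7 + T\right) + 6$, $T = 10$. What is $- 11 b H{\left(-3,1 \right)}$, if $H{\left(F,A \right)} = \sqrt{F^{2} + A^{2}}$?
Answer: $396 \sqrt{10} \approx 1252.3$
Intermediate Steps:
$H{\left(F,A \right)} = \sqrt{A^{2} + F^{2}}$
$b = -36$ ($b = - 4 \left(\left(-7 + 10\right) + 6\right) = - 4 \left(3 + 6\right) = \left(-4\right) 9 = -36$)
$- 11 b H{\left(-3,1 \right)} = \left(-11\right) \left(-36\right) \sqrt{1^{2} + \left(-3\right)^{2}} = 396 \sqrt{1 + 9} = 396 \sqrt{10}$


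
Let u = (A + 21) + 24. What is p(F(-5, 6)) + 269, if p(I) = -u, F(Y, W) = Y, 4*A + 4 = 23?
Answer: 877/4 ≈ 219.25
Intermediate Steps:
A = 19/4 (A = -1 + (¼)*23 = -1 + 23/4 = 19/4 ≈ 4.7500)
u = 199/4 (u = (19/4 + 21) + 24 = 103/4 + 24 = 199/4 ≈ 49.750)
p(I) = -199/4 (p(I) = -1*199/4 = -199/4)
p(F(-5, 6)) + 269 = -199/4 + 269 = 877/4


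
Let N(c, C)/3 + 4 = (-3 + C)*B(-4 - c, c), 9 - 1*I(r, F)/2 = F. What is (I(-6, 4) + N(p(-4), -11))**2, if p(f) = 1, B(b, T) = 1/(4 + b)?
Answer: 1600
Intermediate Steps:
I(r, F) = 18 - 2*F
N(c, C) = -12 - 3*(-3 + C)/c (N(c, C) = -12 + 3*((-3 + C)/(4 + (-4 - c))) = -12 + 3*((-3 + C)/((-c))) = -12 + 3*((-3 + C)*(-1/c)) = -12 + 3*(-(-3 + C)/c) = -12 - 3*(-3 + C)/c)
(I(-6, 4) + N(p(-4), -11))**2 = ((18 - 2*4) + 3*(3 - 1*(-11) - 4*1)/1)**2 = ((18 - 8) + 3*1*(3 + 11 - 4))**2 = (10 + 3*1*10)**2 = (10 + 30)**2 = 40**2 = 1600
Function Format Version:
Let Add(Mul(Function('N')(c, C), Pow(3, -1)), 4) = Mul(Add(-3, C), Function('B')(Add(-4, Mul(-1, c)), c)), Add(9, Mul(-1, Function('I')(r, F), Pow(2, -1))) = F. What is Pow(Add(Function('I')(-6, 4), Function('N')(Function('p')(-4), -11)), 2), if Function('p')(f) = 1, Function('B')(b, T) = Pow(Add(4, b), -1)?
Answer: 1600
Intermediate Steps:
Function('I')(r, F) = Add(18, Mul(-2, F))
Function('N')(c, C) = Add(-12, Mul(-3, Pow(c, -1), Add(-3, C))) (Function('N')(c, C) = Add(-12, Mul(3, Mul(Add(-3, C), Pow(Add(4, Add(-4, Mul(-1, c))), -1)))) = Add(-12, Mul(3, Mul(Add(-3, C), Pow(Mul(-1, c), -1)))) = Add(-12, Mul(3, Mul(Add(-3, C), Mul(-1, Pow(c, -1))))) = Add(-12, Mul(3, Mul(-1, Pow(c, -1), Add(-3, C)))) = Add(-12, Mul(-3, Pow(c, -1), Add(-3, C))))
Pow(Add(Function('I')(-6, 4), Function('N')(Function('p')(-4), -11)), 2) = Pow(Add(Add(18, Mul(-2, 4)), Mul(3, Pow(1, -1), Add(3, Mul(-1, -11), Mul(-4, 1)))), 2) = Pow(Add(Add(18, -8), Mul(3, 1, Add(3, 11, -4))), 2) = Pow(Add(10, Mul(3, 1, 10)), 2) = Pow(Add(10, 30), 2) = Pow(40, 2) = 1600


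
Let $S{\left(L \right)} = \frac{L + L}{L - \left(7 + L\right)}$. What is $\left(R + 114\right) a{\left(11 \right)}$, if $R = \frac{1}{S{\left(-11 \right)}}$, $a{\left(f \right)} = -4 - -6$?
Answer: $\frac{2515}{11} \approx 228.64$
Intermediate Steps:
$S{\left(L \right)} = - \frac{2 L}{7}$ ($S{\left(L \right)} = \frac{2 L}{-7} = 2 L \left(- \frac{1}{7}\right) = - \frac{2 L}{7}$)
$a{\left(f \right)} = 2$ ($a{\left(f \right)} = -4 + 6 = 2$)
$R = \frac{7}{22}$ ($R = \frac{1}{\left(- \frac{2}{7}\right) \left(-11\right)} = \frac{1}{\frac{22}{7}} = \frac{7}{22} \approx 0.31818$)
$\left(R + 114\right) a{\left(11 \right)} = \left(\frac{7}{22} + 114\right) 2 = \frac{2515}{22} \cdot 2 = \frac{2515}{11}$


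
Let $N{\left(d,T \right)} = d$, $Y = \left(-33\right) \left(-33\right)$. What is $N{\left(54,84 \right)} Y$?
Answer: $58806$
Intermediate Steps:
$Y = 1089$
$N{\left(54,84 \right)} Y = 54 \cdot 1089 = 58806$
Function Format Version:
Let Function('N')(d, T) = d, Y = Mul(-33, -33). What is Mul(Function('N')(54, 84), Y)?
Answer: 58806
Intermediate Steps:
Y = 1089
Mul(Function('N')(54, 84), Y) = Mul(54, 1089) = 58806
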